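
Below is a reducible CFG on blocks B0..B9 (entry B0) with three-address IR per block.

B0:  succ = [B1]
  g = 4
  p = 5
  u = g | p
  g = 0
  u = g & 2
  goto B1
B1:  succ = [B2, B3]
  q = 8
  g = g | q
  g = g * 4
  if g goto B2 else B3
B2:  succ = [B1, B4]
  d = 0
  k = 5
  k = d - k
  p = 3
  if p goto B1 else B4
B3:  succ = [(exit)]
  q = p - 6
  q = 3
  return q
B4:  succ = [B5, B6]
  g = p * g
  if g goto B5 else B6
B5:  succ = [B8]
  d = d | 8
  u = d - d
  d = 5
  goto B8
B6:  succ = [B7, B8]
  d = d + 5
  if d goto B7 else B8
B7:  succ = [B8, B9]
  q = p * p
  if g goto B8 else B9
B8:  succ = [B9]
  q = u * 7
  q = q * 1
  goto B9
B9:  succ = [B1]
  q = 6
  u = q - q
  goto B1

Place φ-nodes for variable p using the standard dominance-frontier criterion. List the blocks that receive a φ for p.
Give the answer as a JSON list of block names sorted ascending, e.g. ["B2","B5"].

Answer: ["B1"]

Analysis:
idom tree: B1←B0 B2←B1 B3←B1 B4←B2 B5←B4 B6←B4 B7←B6 B8←B4 B9←B4
Join-block Dom:
  B1: preds {B0,B2,B9}: {B0} ∩ {B0,B1,B2} ∩ {B0,B1,B2,B4,B9} = {B0}; idom=B0
  B8: preds {B5,B6,B7}: {B0,B1,B2,B4,B5} ∩ {B0,B1,B2,B4,B6} ∩ {B0,B1,B2,B4,B6,B7} = {B0,B1,B2,B4}; idom=B4
  B9: preds {B7,B8}: {B0,B1,B2,B4,B6,B7} ∩ {B0,B1,B2,B4,B8} = {B0,B1,B2,B4}; idom=B4

Frontier:
  B1←B0: walk · to B0
  B1←B2: walk B2→B1 to B0
  B1←B9: walk B9→B4→B2→B1 to B0
  B8←B5: walk B5 to B4
  B8←B6: walk B6 to B4
  B8←B7: walk B7→B6 to B4
  B9←B7: walk B7→B6 to B4
  B9←B8: walk B8 to B4
  B0: DF=∅
  B1: DF={B1}
  B2: DF={B1}
  B3: DF=∅
  B4: DF={B1}
  B5: DF={B8}
  B6: DF={B8,B9}
  B7: DF={B8,B9}
  B8: DF={B9}
  B9: DF={B1}

φ for p: defs {B0,B2}
  DF⁺ = {B1}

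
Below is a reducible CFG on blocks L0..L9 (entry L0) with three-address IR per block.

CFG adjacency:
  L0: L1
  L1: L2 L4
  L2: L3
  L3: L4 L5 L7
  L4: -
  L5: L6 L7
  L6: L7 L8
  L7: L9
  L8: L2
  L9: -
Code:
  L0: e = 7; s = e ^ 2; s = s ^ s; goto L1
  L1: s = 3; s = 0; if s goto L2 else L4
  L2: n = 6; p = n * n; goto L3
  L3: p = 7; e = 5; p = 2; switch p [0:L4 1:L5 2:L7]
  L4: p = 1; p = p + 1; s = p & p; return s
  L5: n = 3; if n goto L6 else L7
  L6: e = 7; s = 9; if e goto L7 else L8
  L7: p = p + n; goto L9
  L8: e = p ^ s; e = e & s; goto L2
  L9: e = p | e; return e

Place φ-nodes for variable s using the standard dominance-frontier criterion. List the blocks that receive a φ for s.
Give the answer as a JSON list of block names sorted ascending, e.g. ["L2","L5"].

idom tree: L1←L0 L2←L1 L3←L2 L4←L1 L5←L3 L6←L5 L7←L3 L8←L6 L9←L7
Dom at joins:
  L2: preds {L1,L8}: {L0,L1} ∩ {L0,L1,L2,L3,L5,L6,L8} = {L0,L1}; idom=L1
  L4: preds {L1,L3}: {L0,L1} ∩ {L0,L1,L2,L3} = {L0,L1}; idom=L1
  L7: preds {L3,L5,L6}: {L0,L1,L2,L3} ∩ {L0,L1,L2,L3,L5} ∩ {L0,L1,L2,L3,L5,L6} = {L0,L1,L2,L3}; idom=L3

Frontier:
  L2←L1: walk · to L1
  L2←L8: walk L8→L6→L5→L3→L2 to L1
  L4←L1: walk · to L1
  L4←L3: walk L3→L2 to L1
  L7←L3: walk · to L3
  L7←L5: walk L5 to L3
  L7←L6: walk L6→L5 to L3
  L0 → ∅
  L1 → ∅
  L2 → {L2,L4}
  L3 → {L2,L4}
  L4 → ∅
  L5 → {L2,L7}
  L6 → {L2,L7}
  L7 → ∅
  L8 → {L2}
  L9 → ∅

φ for s: defs {L0,L1,L4,L6}
  DF⁺ = {L2,L4,L7}

Answer: ["L2", "L4", "L7"]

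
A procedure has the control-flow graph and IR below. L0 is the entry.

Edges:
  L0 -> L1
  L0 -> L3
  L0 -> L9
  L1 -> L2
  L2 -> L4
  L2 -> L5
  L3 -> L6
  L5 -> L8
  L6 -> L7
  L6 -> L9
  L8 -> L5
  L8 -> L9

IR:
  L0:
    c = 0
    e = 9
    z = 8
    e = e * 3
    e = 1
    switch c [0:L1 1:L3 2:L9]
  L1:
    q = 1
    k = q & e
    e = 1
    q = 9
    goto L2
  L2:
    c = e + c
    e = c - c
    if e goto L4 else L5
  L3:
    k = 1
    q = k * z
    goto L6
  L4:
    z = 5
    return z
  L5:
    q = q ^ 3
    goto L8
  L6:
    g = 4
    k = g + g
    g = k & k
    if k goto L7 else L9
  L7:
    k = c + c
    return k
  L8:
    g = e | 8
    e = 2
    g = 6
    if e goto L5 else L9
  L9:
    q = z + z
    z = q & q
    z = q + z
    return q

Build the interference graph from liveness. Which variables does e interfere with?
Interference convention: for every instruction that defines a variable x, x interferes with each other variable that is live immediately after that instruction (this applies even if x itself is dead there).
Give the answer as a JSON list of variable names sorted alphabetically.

Block summaries:
  L0 def {c,e,z} use ∅
  L1 def {e,k,q} use {e}
  L2 def {c,e} use {c,e}
  L3 def {k,q} use {z}
  L4 def {z} use ∅
  L5 def {q} use {q}
  L6 def {g,k} use ∅
  L7 def {k} use {c}
  L8 def {e,g} use {e}
  L9 def {q,z} use {z}

Liveness:
  L0: in=∅ out={c,e,z}
  L1: in={c,e,z} out={c,e,q,z}
  L2: in={c,e,q,z} out={e,q,z}
  L3: in={c,z} out={c,z}
  L4: in=∅ out=∅
  L5: in={e,q,z} out={e,q,z}
  L6: in={c,z} out={c,z}
  L7: in={c} out=∅
  L8: in={e,q,z} out={e,q,z}
  L9: in={z} out=∅

Interfere edges:
  c↔{e,g,k,q,z}
  e↔{c,g,q,z}
  g↔{c,e,k,q,z}
  k↔{c,g,z}
  q↔{c,e,g,z}
  z↔{c,e,g,k,q}

N(e) = ["c", "g", "q", "z"]

Answer: ["c", "g", "q", "z"]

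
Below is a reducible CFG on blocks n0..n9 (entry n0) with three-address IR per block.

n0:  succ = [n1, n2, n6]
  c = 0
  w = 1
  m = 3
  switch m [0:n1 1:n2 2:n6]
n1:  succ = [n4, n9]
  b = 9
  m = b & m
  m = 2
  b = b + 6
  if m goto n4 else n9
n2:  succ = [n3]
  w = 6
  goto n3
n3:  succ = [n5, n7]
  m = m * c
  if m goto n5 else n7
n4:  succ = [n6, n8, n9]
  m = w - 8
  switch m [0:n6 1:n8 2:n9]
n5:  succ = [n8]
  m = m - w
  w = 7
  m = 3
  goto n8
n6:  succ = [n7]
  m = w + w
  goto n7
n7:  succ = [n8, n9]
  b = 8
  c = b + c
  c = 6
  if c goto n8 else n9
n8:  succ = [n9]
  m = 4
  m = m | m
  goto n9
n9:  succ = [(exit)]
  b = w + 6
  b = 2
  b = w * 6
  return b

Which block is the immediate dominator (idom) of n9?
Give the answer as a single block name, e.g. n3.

idom tree: n1←n0 n2←n0 n3←n2 n4←n1 n5←n3 n6←n0 n7←n0 n8←n0 n9←n0
Dom∩ at merges:
  n6: preds {n0,n4}: {n0} ∩ {n0,n1,n4} = {n0}; idom=n0
  n7: preds {n3,n6}: {n0,n2,n3} ∩ {n0,n6} = {n0}; idom=n0
  n8: preds {n4,n5,n7}: {n0,n1,n4} ∩ {n0,n2,n3,n5} ∩ {n0,n7} = {n0}; idom=n0
  n9: preds {n1,n4,n7,n8}: {n0,n1} ∩ {n0,n1,n4} ∩ {n0,n7} ∩ {n0,n8} = {n0}; idom=n0

idom(n9) = n0

Answer: n0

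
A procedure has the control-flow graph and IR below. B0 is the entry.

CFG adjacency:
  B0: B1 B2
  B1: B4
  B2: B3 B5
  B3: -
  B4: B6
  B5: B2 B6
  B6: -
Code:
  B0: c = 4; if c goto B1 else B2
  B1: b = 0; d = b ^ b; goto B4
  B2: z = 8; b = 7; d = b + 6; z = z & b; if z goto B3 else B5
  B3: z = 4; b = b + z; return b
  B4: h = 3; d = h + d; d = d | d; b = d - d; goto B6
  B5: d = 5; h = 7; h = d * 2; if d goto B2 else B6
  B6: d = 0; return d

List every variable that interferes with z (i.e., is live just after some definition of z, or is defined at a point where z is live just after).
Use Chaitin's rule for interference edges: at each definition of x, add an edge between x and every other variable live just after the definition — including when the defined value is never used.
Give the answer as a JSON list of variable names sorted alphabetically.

Per-block:
  B0: {c} / ∅
  B1: {b,d} / ∅
  B2: {b,d,z} / ∅
  B3: {b,z} / {b}
  B4: {b,d,h} / {d}
  B5: {d,h} / ∅
  B6: {d} / ∅

Live sets:
  B0: in=∅ out=∅
  B1: in=∅ out={d}
  B2: in=∅ out={b}
  B3: in={b} out=∅
  B4: in={d} out=∅
  B5: in=∅ out=∅
  B6: in=∅ out=∅

Interference:
  b — {d,z}
  c — ∅
  d — {b,h,z}
  h — {d}
  z — {b,d}

N(z) = ["b", "d"]

Answer: ["b", "d"]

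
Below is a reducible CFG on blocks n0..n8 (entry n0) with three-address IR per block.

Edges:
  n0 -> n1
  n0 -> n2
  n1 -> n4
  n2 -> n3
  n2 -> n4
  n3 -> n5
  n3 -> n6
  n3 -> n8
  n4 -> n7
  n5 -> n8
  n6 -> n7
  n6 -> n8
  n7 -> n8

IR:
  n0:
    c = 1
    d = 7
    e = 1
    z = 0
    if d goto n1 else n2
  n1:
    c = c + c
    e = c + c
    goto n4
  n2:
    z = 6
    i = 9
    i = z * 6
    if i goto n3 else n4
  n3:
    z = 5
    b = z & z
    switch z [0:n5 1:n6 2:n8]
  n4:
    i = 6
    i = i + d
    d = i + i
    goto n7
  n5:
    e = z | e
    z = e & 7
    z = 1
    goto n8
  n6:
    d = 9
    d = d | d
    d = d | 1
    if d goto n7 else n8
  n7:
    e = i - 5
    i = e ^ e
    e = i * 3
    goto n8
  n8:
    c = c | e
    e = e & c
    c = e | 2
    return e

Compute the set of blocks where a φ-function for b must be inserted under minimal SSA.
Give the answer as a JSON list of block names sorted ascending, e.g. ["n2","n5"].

Answer: ["n7", "n8"]

Analysis:
idom tree: n1←n0 n2←n0 n3←n2 n4←n0 n5←n3 n6←n3 n7←n0 n8←n0
Dom∩ at merges:
  n4: preds {n1,n2}: {n0,n1} ∩ {n0,n2} = {n0}; idom=n0
  n7: preds {n4,n6}: {n0,n4} ∩ {n0,n2,n3,n6} = {n0}; idom=n0
  n8: preds {n3,n5,n6,n7}: {n0,n2,n3} ∩ {n0,n2,n3,n5} ∩ {n0,n2,n3,n6} ∩ {n0,n7} = {n0}; idom=n0

Frontier:
  join n4 pred n1: n1 stop@n0
  join n4 pred n2: n2 stop@n0
  join n7 pred n4: n4 stop@n0
  join n7 pred n6: n6→n3→n2 stop@n0
  join n8 pred n3: n3→n2 stop@n0
  join n8 pred n5: n5→n3→n2 stop@n0
  join n8 pred n6: n6→n3→n2 stop@n0
  join n8 pred n7: n7 stop@n0
  n0 → ∅
  n1 → {n4}
  n2 → {n4,n7,n8}
  n3 → {n7,n8}
  n4 → {n7}
  n5 → {n8}
  n6 → {n7,n8}
  n7 → {n8}
  n8 → ∅

φ for b: defs {n3}
  DF⁺ = {n7,n8}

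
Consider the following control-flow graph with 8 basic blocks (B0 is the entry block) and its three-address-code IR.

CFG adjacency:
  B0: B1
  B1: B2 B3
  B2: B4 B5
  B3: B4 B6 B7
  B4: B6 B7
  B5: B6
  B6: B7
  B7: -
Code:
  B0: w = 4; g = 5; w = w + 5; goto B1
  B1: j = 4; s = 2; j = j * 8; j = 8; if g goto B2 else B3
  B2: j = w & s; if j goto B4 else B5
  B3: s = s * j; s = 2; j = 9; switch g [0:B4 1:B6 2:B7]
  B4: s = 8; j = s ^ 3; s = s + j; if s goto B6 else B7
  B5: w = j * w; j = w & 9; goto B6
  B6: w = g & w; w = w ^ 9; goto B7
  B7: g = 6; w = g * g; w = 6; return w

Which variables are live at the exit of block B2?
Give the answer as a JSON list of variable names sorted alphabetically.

Answer: ["g", "j", "w"]

Analysis:
Block summaries:
  B0: {g,w} / ∅
  B1: {j,s} / {g}
  B2: {j} / {s,w}
  B3: {j,s} / {g,j,s}
  B4: {j,s} / ∅
  B5: {j,w} / {j,w}
  B6: {w} / {g,w}
  B7: {g,w} / ∅

Live sets:
  B0 li=∅ lo={g,w}
  B1 li={g,w} lo={g,j,s,w}
  B2 li={g,s,w} lo={g,j,w}
  B3 li={g,j,s,w} lo={g,w}
  B4 li={g,w} lo={g,w}
  B5 li={g,j,w} lo={g,w}
  B6 li={g,w} lo=∅
  B7 li=∅ lo=∅

live-out(B2) = ["g", "j", "w"]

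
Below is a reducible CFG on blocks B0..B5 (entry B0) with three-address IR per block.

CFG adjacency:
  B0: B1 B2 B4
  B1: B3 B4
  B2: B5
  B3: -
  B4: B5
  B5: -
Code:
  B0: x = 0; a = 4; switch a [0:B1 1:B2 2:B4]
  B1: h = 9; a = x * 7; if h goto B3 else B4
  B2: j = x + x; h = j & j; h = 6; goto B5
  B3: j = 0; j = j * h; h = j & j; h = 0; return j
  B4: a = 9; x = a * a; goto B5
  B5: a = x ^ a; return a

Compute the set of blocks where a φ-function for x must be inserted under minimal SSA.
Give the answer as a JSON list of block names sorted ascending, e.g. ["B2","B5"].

idom tree: B1←B0 B2←B0 B3←B1 B4←B0 B5←B0
Dom∩ at merges:
  B4: preds {B0,B1}: {B0} ∩ {B0,B1} = {B0}; idom=B0
  B5: preds {B2,B4}: {B0,B2} ∩ {B0,B4} = {B0}; idom=B0

DF derivation:
  join B4 pred B0: · stop@B0
  join B4 pred B1: B1 stop@B0
  join B5 pred B2: B2 stop@B0
  join B5 pred B4: B4 stop@B0
  B0 → ∅
  B1 → {B4}
  B2 → {B5}
  B3 → ∅
  B4 → {B5}
  B5 → ∅

φ for x: defs {B0,B4}
  DF⁺ = {B5}

Answer: ["B5"]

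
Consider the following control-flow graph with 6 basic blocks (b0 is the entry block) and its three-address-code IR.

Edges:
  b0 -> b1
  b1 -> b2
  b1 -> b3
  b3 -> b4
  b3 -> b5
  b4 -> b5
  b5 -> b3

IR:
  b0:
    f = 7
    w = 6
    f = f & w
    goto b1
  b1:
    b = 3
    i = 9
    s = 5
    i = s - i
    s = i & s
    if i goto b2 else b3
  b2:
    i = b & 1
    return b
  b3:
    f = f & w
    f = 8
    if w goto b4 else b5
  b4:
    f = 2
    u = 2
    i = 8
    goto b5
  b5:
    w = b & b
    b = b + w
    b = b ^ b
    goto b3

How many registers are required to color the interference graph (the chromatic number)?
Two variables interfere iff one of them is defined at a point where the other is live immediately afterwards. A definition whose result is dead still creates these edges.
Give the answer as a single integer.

Answer: 5

Analysis:
Per-block:
  b0: def={f,w} ue=∅
  b1: def={b,i,s} ue=∅
  b2: def={i} ue={b}
  b3: def={f} ue={f,w}
  b4: def={f,i,u} ue=∅
  b5: def={b,w} ue={b}

Backward fixpoint:
  b0: in=∅ out={f,w}
  b1: in={f,w} out={b,f,w}
  b2: in={b} out=∅
  b3: in={b,f,w} out={b,f}
  b4: in={b} out={b,f}
  b5: in={b,f} out={b,f,w}

Conflict graph:
  b↔{f,i,s,u,w}
  f↔{b,i,s,u,w}
  i↔{b,f,s,w}
  s↔{b,f,i,w}
  u↔{b,f}
  w↔{b,f,i,s}

Registers:
  lower bound: {b,f,i,s,w} mutually conflict ⇒ χ ≥ 5
  assign b→r0 f→r1 i→r2 s→r3 u→r2 w→r4 — no edge inside a register ⇒ χ ≤ 5
  χ = 5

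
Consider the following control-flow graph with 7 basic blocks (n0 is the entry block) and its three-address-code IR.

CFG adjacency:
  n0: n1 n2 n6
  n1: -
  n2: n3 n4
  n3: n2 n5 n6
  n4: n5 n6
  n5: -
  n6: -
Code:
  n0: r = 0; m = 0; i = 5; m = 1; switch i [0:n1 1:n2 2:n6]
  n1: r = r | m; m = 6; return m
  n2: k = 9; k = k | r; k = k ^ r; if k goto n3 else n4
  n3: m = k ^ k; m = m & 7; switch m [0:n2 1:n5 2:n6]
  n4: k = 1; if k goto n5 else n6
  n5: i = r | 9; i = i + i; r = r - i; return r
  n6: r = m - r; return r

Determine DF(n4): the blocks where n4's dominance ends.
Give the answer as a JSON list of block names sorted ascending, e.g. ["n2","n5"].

Answer: ["n5", "n6"]

Analysis:
idom tree: n1←n0 n2←n0 n3←n2 n4←n2 n5←n2 n6←n0
Dom at joins:
  n2: preds {n0,n3}: {n0} ∩ {n0,n2,n3} = {n0}; idom=n0
  n5: preds {n3,n4}: {n0,n2,n3} ∩ {n0,n2,n4} = {n0,n2}; idom=n2
  n6: preds {n0,n3,n4}: {n0} ∩ {n0,n2,n3} ∩ {n0,n2,n4} = {n0}; idom=n0

Frontier:
  n2←n0: walk · to n0
  n2←n3: walk n3→n2 to n0
  n5←n3: walk n3 to n2
  n5←n4: walk n4 to n2
  n6←n0: walk · to n0
  n6←n3: walk n3→n2 to n0
  n6←n4: walk n4→n2 to n0
  n0: DF=∅
  n1: DF=∅
  n2: DF={n2,n6}
  n3: DF={n2,n5,n6}
  n4: DF={n5,n6}
  n5: DF=∅
  n6: DF=∅

DF(n4) = ["n5", "n6"]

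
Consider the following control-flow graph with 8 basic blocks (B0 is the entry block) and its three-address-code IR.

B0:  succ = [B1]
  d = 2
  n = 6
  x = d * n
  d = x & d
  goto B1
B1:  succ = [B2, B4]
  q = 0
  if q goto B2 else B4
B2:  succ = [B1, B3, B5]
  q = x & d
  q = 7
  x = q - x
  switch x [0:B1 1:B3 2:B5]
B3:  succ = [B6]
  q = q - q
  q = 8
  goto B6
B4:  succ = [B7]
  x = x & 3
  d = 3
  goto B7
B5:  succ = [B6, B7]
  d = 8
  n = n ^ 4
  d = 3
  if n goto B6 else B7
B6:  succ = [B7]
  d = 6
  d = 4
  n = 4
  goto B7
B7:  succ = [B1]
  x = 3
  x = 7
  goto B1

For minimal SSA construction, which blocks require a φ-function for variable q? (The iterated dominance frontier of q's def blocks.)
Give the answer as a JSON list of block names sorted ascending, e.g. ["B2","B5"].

Answer: ["B1", "B6", "B7"]

Analysis:
idom tree: B1←B0 B2←B1 B3←B2 B4←B1 B5←B2 B6←B2 B7←B1
Join-block Dom:
  B1: preds {B0,B2,B7}: {B0} ∩ {B0,B1,B2} ∩ {B0,B1,B7} = {B0}; idom=B0
  B6: preds {B3,B5}: {B0,B1,B2,B3} ∩ {B0,B1,B2,B5} = {B0,B1,B2}; idom=B2
  B7: preds {B4,B5,B6}: {B0,B1,B4} ∩ {B0,B1,B2,B5} ∩ {B0,B1,B2,B6} = {B0,B1}; idom=B1

DF walk-up:
  join B1 pred B0: · stop@B0
  join B1 pred B2: B2→B1 stop@B0
  join B1 pred B7: B7→B1 stop@B0
  join B6 pred B3: B3 stop@B2
  join B6 pred B5: B5 stop@B2
  join B7 pred B4: B4 stop@B1
  join B7 pred B5: B5→B2 stop@B1
  join B7 pred B6: B6→B2 stop@B1
  B0: DF=∅
  B1: DF={B1}
  B2: DF={B1,B7}
  B3: DF={B6}
  B4: DF={B7}
  B5: DF={B6,B7}
  B6: DF={B7}
  B7: DF={B1}

φ for q: defs {B1,B2,B3}
  DF⁺ = {B1,B6,B7}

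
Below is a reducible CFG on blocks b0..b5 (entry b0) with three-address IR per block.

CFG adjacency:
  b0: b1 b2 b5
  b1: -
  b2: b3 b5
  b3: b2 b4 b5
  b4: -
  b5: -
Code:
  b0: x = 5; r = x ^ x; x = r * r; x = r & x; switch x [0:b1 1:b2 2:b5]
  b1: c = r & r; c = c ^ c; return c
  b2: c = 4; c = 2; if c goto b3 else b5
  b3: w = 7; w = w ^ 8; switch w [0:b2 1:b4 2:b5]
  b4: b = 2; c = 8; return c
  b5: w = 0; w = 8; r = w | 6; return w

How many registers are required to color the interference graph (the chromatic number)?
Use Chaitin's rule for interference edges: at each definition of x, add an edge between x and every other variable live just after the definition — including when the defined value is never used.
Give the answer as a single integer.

Answer: 2

Analysis:
def/use:
  b0 def {r,x} use ∅
  b1 def {c} use {r}
  b2 def {c} use ∅
  b3 def {w} use ∅
  b4 def {b,c} use ∅
  b5 def {r,w} use ∅

Backward fixpoint:
  b0 li=∅ lo={r}
  b1 li={r} lo=∅
  b2 li=∅ lo=∅
  b3 li=∅ lo=∅
  b4 li=∅ lo=∅
  b5 li=∅ lo=∅

Conflict graph:
  b↔∅
  c↔∅
  r↔{w,x}
  w↔{r}
  x↔{r}

Chromatic number:
  {r,w} pairwise interfere (2-clique) ⇒ χ ≥ 2
  2-colouring: r0={b,c,r}  r1={w,x}
  χ = 2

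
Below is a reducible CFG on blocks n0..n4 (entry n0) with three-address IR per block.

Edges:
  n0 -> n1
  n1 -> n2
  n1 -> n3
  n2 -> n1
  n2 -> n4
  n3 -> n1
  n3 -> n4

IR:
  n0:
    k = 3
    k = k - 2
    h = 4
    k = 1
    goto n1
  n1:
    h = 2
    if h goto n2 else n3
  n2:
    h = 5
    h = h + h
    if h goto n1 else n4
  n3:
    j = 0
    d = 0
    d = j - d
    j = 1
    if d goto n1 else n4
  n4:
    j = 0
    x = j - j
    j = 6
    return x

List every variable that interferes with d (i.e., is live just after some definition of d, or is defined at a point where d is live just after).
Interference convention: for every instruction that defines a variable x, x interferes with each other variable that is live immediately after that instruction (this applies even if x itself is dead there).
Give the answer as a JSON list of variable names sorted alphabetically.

Block summaries:
  n0: {h,k} / ∅
  n1: {h} / ∅
  n2: {h} / ∅
  n3: {d,j} / ∅
  n4: {j,x} / ∅

Backward fixpoint:
  n0: in=∅ out=∅
  n1: in=∅ out=∅
  n2: in=∅ out=∅
  n3: in=∅ out=∅
  n4: in=∅ out=∅

Interference:
  d↔{j}
  h↔∅
  j↔{d,x}
  k↔∅
  x↔{j}

N(d) = ["j"]

Answer: ["j"]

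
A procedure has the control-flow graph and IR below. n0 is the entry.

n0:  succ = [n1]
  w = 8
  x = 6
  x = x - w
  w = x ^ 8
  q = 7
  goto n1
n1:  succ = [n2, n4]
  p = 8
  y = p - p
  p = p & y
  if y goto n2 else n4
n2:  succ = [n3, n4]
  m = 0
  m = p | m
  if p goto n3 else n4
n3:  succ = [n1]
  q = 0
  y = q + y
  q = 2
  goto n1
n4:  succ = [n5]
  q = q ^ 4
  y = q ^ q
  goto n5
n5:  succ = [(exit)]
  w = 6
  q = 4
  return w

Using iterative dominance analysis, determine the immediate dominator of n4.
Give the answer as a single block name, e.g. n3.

idom tree: n1←n0 n2←n1 n3←n2 n4←n1 n5←n4
Dom∩ at merges:
  n1: preds {n0,n3}: {n0} ∩ {n0,n1,n2,n3} = {n0}; idom=n0
  n4: preds {n1,n2}: {n0,n1} ∩ {n0,n1,n2} = {n0,n1}; idom=n1

idom(n4) = n1

Answer: n1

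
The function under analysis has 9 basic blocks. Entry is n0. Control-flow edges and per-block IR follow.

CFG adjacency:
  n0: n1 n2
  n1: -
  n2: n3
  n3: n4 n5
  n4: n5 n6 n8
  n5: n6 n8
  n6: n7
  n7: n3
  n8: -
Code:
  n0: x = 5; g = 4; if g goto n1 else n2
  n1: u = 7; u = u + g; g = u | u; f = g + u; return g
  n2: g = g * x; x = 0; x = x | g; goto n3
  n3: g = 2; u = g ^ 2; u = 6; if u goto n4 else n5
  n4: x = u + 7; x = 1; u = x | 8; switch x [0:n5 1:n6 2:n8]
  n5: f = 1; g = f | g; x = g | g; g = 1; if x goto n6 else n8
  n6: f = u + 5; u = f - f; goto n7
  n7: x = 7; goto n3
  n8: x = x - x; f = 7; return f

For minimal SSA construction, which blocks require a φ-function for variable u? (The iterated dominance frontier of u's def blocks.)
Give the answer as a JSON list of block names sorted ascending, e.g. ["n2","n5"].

idom tree: n1←n0 n2←n0 n3←n2 n4←n3 n5←n3 n6←n3 n7←n6 n8←n3
Join-block Dom:
  n3: preds {n2,n7}: {n0,n2} ∩ {n0,n2,n3,n6,n7} = {n0,n2}; idom=n2
  n5: preds {n3,n4}: {n0,n2,n3} ∩ {n0,n2,n3,n4} = {n0,n2,n3}; idom=n3
  n6: preds {n4,n5}: {n0,n2,n3,n4} ∩ {n0,n2,n3,n5} = {n0,n2,n3}; idom=n3
  n8: preds {n4,n5}: {n0,n2,n3,n4} ∩ {n0,n2,n3,n5} = {n0,n2,n3}; idom=n3

DF walk-up:
  n3←n2: walk · to n2
  n3←n7: walk n7→n6→n3 to n2
  n5←n3: walk · to n3
  n5←n4: walk n4 to n3
  n6←n4: walk n4 to n3
  n6←n5: walk n5 to n3
  n8←n4: walk n4 to n3
  n8←n5: walk n5 to n3
  DF(n0)=∅
  DF(n1)=∅
  DF(n2)=∅
  DF(n3)={n3}
  DF(n4)={n5,n6,n8}
  DF(n5)={n6,n8}
  DF(n6)={n3}
  DF(n7)={n3}
  DF(n8)=∅

φ for u: defs {n1,n3,n4,n6}
  DF⁺ = {n3,n5,n6,n8}

Answer: ["n3", "n5", "n6", "n8"]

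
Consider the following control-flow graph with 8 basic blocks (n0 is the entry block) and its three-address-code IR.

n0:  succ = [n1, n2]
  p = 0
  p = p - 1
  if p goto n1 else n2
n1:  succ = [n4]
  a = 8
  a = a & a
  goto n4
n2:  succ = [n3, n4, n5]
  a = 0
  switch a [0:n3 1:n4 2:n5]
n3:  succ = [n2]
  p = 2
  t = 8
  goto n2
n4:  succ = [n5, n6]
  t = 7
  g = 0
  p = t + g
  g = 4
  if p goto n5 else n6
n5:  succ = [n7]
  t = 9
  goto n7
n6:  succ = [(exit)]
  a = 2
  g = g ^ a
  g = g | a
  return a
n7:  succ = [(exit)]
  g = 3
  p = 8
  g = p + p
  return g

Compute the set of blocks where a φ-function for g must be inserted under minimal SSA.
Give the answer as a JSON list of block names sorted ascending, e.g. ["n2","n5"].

Answer: ["n5"]

Derivation:
idom tree: n1←n0 n2←n0 n3←n2 n4←n0 n5←n0 n6←n4 n7←n5
Join-block Dom:
  n2: preds {n0,n3}: {n0} ∩ {n0,n2,n3} = {n0}; idom=n0
  n4: preds {n1,n2}: {n0,n1} ∩ {n0,n2} = {n0}; idom=n0
  n5: preds {n2,n4}: {n0,n2} ∩ {n0,n4} = {n0}; idom=n0

DF walk-up:
  n2←n0: walk · to n0
  n2←n3: walk n3→n2 to n0
  n4←n1: walk n1 to n0
  n4←n2: walk n2 to n0
  n5←n2: walk n2 to n0
  n5←n4: walk n4 to n0
  n0: DF=∅
  n1: DF={n4}
  n2: DF={n2,n4,n5}
  n3: DF={n2}
  n4: DF={n5}
  n5: DF=∅
  n6: DF=∅
  n7: DF=∅

φ for g: defs {n4,n6,n7}
  DF⁺ = {n5}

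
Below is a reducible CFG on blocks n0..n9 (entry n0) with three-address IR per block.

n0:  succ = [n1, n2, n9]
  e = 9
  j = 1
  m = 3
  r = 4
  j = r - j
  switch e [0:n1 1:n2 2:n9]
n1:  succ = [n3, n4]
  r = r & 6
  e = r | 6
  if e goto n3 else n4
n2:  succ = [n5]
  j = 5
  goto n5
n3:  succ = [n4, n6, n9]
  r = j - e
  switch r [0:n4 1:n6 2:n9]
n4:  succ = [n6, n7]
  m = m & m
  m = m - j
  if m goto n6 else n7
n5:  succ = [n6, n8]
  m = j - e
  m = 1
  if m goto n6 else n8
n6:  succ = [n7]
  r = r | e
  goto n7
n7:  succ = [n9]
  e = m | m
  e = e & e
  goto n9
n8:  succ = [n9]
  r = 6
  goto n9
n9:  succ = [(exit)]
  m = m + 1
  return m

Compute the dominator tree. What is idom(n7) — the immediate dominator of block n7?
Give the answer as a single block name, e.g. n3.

idom tree: n1←n0 n2←n0 n3←n1 n4←n1 n5←n2 n6←n0 n7←n0 n8←n5 n9←n0
Dom∩ at merges:
  n4: preds {n1,n3}: {n0,n1} ∩ {n0,n1,n3} = {n0,n1}; idom=n1
  n6: preds {n3,n4,n5}: {n0,n1,n3} ∩ {n0,n1,n4} ∩ {n0,n2,n5} = {n0}; idom=n0
  n7: preds {n4,n6}: {n0,n1,n4} ∩ {n0,n6} = {n0}; idom=n0
  n9: preds {n0,n3,n7,n8}: {n0} ∩ {n0,n1,n3} ∩ {n0,n7} ∩ {n0,n2,n5,n8} = {n0}; idom=n0

idom(n7) = n0

Answer: n0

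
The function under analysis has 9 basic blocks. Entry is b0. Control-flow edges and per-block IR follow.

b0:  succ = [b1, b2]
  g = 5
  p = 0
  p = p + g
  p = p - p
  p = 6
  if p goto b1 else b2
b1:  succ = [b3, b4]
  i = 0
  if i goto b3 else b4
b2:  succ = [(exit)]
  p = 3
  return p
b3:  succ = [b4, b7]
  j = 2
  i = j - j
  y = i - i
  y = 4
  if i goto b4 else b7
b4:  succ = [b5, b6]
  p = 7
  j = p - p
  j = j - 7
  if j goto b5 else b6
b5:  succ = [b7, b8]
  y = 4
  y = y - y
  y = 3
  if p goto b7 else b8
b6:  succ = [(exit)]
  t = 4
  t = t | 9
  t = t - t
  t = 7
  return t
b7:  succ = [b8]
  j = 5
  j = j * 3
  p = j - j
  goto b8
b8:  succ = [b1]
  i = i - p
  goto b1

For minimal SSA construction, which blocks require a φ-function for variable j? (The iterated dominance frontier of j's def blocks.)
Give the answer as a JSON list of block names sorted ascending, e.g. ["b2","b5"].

Answer: ["b1", "b4", "b7", "b8"]

Working:
idom tree: b1←b0 b2←b0 b3←b1 b4←b1 b5←b4 b6←b4 b7←b1 b8←b1
Dom at joins:
  b1: preds {b0,b8}: {b0} ∩ {b0,b1,b8} = {b0}; idom=b0
  b4: preds {b1,b3}: {b0,b1} ∩ {b0,b1,b3} = {b0,b1}; idom=b1
  b7: preds {b3,b5}: {b0,b1,b3} ∩ {b0,b1,b4,b5} = {b0,b1}; idom=b1
  b8: preds {b5,b7}: {b0,b1,b4,b5} ∩ {b0,b1,b7} = {b0,b1}; idom=b1

Frontier:
  b1←b0: walk · to b0
  b1←b8: walk b8→b1 to b0
  b4←b1: walk · to b1
  b4←b3: walk b3 to b1
  b7←b3: walk b3 to b1
  b7←b5: walk b5→b4 to b1
  b8←b5: walk b5→b4 to b1
  b8←b7: walk b7 to b1
  b0 → ∅
  b1 → {b1}
  b2 → ∅
  b3 → {b4,b7}
  b4 → {b7,b8}
  b5 → {b7,b8}
  b6 → ∅
  b7 → {b8}
  b8 → {b1}

φ for j: defs {b3,b4,b7}
  DF⁺ = {b1,b4,b7,b8}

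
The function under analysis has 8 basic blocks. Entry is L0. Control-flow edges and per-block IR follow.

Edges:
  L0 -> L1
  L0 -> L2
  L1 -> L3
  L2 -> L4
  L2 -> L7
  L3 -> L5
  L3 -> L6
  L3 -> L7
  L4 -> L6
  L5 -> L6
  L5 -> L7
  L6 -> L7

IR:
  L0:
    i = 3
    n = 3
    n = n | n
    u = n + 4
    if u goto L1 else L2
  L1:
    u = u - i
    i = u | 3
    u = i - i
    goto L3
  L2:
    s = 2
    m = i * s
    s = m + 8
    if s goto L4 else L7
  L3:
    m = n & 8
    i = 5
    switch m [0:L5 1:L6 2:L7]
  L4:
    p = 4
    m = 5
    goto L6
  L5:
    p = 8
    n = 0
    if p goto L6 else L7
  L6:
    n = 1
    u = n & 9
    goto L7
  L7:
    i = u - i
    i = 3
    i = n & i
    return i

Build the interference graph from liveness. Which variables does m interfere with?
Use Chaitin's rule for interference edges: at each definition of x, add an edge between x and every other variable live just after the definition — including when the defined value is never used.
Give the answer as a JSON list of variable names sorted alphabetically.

Block summaries:
  L0: def={i,n,u} ue=∅
  L1: def={i,u} ue={i,u}
  L2: def={m,s} ue={i}
  L3: def={i,m} ue={n}
  L4: def={m,p} ue=∅
  L5: def={n,p} ue=∅
  L6: def={n,u} ue=∅
  L7: def={i} ue={i,n,u}

Backward fixpoint:
  L0 li=∅ lo={i,n,u}
  L1 li={i,n,u} lo={n,u}
  L2 li={i,n,u} lo={i,n,u}
  L3 li={n,u} lo={i,n,u}
  L4 li={i} lo={i}
  L5 li={i,u} lo={i,n,u}
  L6 li={i} lo={i,n,u}
  L7 li={i,n,u} lo=∅

Interfere edges:
  i: {m,n,p,s,u}
  m: {i,n,u}
  n: {i,m,p,s,u}
  p: {i,n,u}
  s: {i,n,u}
  u: {i,m,n,p,s}

N(m) = ["i", "n", "u"]

Answer: ["i", "n", "u"]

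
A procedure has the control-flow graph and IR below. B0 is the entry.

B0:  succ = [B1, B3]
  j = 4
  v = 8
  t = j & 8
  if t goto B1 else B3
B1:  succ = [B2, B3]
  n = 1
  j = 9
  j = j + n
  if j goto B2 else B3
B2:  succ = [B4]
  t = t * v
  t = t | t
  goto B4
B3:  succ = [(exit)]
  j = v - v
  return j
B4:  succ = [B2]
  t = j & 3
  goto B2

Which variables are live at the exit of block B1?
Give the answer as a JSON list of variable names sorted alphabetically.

def/use:
  B0 def {j,t,v} use ∅
  B1 def {j,n} use ∅
  B2 def {t} use {t,v}
  B3 def {j} use {v}
  B4 def {t} use {j}

Backward fixpoint:
  live B0: ∅→{t,v}
  live B1: {t,v}→{j,t,v}
  live B2: {j,t,v}→{j,v}
  live B3: {v}→∅
  live B4: {j,v}→{j,t,v}

live-out(B1) = ["j", "t", "v"]

Answer: ["j", "t", "v"]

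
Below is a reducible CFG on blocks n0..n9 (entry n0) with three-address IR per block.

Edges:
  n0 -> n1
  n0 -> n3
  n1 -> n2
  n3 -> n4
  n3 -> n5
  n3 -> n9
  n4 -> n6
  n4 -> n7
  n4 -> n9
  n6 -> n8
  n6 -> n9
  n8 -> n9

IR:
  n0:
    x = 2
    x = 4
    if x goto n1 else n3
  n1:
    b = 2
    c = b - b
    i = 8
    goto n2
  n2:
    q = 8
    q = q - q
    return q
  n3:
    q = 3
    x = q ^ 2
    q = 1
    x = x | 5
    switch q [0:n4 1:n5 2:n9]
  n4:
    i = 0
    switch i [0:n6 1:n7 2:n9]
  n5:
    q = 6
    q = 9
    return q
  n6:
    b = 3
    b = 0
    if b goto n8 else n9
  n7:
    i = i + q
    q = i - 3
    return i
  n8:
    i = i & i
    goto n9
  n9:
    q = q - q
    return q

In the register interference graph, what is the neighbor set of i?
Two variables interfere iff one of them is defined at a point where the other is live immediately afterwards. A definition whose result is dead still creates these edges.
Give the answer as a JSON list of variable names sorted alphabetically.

Block summaries:
  n0: def={x} ue=∅
  n1: def={b,c,i} ue=∅
  n2: def={q} ue=∅
  n3: def={q,x} ue=∅
  n4: def={i} ue=∅
  n5: def={q} ue=∅
  n6: def={b} ue=∅
  n7: def={i,q} ue={i,q}
  n8: def={i} ue={i}
  n9: def={q} ue={q}

Liveness:
  n0: in=∅ out=∅
  n1: in=∅ out=∅
  n2: in=∅ out=∅
  n3: in=∅ out={q}
  n4: in={q} out={i,q}
  n5: in=∅ out=∅
  n6: in={i,q} out={i,q}
  n7: in={i,q} out=∅
  n8: in={i,q} out={q}
  n9: in={q} out=∅

Interfere edges:
  b: {i,q}
  c: ∅
  i: {b,q}
  q: {b,i,x}
  x: {q}

N(i) = ["b", "q"]

Answer: ["b", "q"]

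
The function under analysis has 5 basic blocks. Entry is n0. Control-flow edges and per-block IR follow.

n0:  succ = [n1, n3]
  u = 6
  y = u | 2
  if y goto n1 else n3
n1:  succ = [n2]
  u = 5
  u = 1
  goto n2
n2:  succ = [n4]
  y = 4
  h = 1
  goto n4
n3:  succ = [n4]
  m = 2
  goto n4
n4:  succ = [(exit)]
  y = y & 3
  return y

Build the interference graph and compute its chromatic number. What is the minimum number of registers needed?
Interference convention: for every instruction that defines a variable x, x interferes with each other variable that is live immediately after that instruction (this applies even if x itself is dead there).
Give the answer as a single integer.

Answer: 2

Analysis:
Block summaries:
  n0 def {u,y} use ∅
  n1 def {u} use ∅
  n2 def {h,y} use ∅
  n3 def {m} use ∅
  n4 def {y} use {y}

Live sets:
  n0: in=∅ out={y}
  n1: in=∅ out=∅
  n2: in=∅ out={y}
  n3: in={y} out={y}
  n4: in={y} out=∅

Interfere edges:
  h: {y}
  m: {y}
  u: ∅
  y: {h,m}

Chromatic number:
  lower bound: {h,y} mutually conflict ⇒ χ ≥ 2
  assign h→r1 m→r1 u→r0 y→r0 — no edge inside a register ⇒ χ ≤ 2
  χ = 2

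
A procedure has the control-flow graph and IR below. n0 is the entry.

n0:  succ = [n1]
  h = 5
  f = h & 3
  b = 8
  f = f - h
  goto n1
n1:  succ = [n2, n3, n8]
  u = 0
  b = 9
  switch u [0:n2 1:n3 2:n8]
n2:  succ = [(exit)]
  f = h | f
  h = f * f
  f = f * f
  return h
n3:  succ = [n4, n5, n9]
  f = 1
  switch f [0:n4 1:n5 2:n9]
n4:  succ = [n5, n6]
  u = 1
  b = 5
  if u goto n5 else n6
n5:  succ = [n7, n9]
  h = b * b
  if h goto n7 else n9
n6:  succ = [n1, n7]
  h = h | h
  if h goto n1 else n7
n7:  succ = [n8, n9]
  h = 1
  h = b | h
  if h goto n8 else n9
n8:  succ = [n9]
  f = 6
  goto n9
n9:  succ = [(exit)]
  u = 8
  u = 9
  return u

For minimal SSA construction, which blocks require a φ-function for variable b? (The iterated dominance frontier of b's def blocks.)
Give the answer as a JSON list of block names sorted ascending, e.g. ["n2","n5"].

Answer: ["n1", "n5", "n7", "n8", "n9"]

Analysis:
idom tree: n1←n0 n2←n1 n3←n1 n4←n3 n5←n3 n6←n4 n7←n3 n8←n1 n9←n1
Dom∩ at merges:
  n1: preds {n0,n6}: {n0} ∩ {n0,n1,n3,n4,n6} = {n0}; idom=n0
  n5: preds {n3,n4}: {n0,n1,n3} ∩ {n0,n1,n3,n4} = {n0,n1,n3}; idom=n3
  n7: preds {n5,n6}: {n0,n1,n3,n5} ∩ {n0,n1,n3,n4,n6} = {n0,n1,n3}; idom=n3
  n8: preds {n1,n7}: {n0,n1} ∩ {n0,n1,n3,n7} = {n0,n1}; idom=n1
  n9: preds {n3,n5,n7,n8}: {n0,n1,n3} ∩ {n0,n1,n3,n5} ∩ {n0,n1,n3,n7} ∩ {n0,n1,n8} = {n0,n1}; idom=n1

DF walk-up:
  n1←n0: walk · to n0
  n1←n6: walk n6→n4→n3→n1 to n0
  n5←n3: walk · to n3
  n5←n4: walk n4 to n3
  n7←n5: walk n5 to n3
  n7←n6: walk n6→n4 to n3
  n8←n1: walk · to n1
  n8←n7: walk n7→n3 to n1
  n9←n3: walk n3 to n1
  n9←n5: walk n5→n3 to n1
  n9←n7: walk n7→n3 to n1
  n9←n8: walk n8 to n1
  DF(n0)=∅
  DF(n1)={n1}
  DF(n2)=∅
  DF(n3)={n1,n8,n9}
  DF(n4)={n1,n5,n7}
  DF(n5)={n7,n9}
  DF(n6)={n1,n7}
  DF(n7)={n8,n9}
  DF(n8)={n9}
  DF(n9)=∅

φ for b: defs {n0,n1,n4}
  DF⁺ = {n1,n5,n7,n8,n9}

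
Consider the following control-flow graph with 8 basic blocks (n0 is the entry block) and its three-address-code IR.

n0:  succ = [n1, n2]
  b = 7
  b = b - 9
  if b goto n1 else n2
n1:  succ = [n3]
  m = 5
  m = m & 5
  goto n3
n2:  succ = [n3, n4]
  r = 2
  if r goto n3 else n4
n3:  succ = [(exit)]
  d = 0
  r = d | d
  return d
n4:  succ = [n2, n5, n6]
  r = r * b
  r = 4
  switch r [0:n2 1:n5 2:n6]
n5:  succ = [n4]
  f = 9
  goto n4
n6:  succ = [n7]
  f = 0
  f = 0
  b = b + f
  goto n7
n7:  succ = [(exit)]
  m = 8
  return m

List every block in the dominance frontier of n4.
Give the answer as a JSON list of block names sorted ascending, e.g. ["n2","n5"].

idom tree: n1←n0 n2←n0 n3←n0 n4←n2 n5←n4 n6←n4 n7←n6
Dom at joins:
  n2: preds {n0,n4}: {n0} ∩ {n0,n2,n4} = {n0}; idom=n0
  n3: preds {n1,n2}: {n0,n1} ∩ {n0,n2} = {n0}; idom=n0
  n4: preds {n2,n5}: {n0,n2} ∩ {n0,n2,n4,n5} = {n0,n2}; idom=n2

Frontier:
  n2←n0: walk · to n0
  n2←n4: walk n4→n2 to n0
  n3←n1: walk n1 to n0
  n3←n2: walk n2 to n0
  n4←n2: walk · to n2
  n4←n5: walk n5→n4 to n2
  n0: DF=∅
  n1: DF={n3}
  n2: DF={n2,n3}
  n3: DF=∅
  n4: DF={n2,n4}
  n5: DF={n4}
  n6: DF=∅
  n7: DF=∅

DF(n4) = ["n2", "n4"]

Answer: ["n2", "n4"]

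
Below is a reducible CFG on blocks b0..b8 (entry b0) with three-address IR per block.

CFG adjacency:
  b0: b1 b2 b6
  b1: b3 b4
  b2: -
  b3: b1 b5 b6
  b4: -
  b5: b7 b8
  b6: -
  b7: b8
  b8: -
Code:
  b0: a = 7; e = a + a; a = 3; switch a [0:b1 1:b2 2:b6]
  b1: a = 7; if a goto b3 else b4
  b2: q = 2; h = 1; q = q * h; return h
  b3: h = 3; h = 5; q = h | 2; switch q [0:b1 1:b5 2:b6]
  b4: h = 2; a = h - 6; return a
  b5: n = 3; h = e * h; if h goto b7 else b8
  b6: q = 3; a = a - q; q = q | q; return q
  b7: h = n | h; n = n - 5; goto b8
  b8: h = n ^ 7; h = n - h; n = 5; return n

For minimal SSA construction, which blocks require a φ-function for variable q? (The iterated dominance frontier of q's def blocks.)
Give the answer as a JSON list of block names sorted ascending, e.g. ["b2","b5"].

idom tree: b1←b0 b2←b0 b3←b1 b4←b1 b5←b3 b6←b0 b7←b5 b8←b5
Dom∩ at merges:
  b1: preds {b0,b3}: {b0} ∩ {b0,b1,b3} = {b0}; idom=b0
  b6: preds {b0,b3}: {b0} ∩ {b0,b1,b3} = {b0}; idom=b0
  b8: preds {b5,b7}: {b0,b1,b3,b5} ∩ {b0,b1,b3,b5,b7} = {b0,b1,b3,b5}; idom=b5

DF walk-up:
  join b1 pred b0: · stop@b0
  join b1 pred b3: b3→b1 stop@b0
  join b6 pred b0: · stop@b0
  join b6 pred b3: b3→b1 stop@b0
  join b8 pred b5: · stop@b5
  join b8 pred b7: b7 stop@b5
  b0: DF=∅
  b1: DF={b1,b6}
  b2: DF=∅
  b3: DF={b1,b6}
  b4: DF=∅
  b5: DF=∅
  b6: DF=∅
  b7: DF={b8}
  b8: DF=∅

φ for q: defs {b2,b3,b6}
  DF⁺ = {b1,b6}

Answer: ["b1", "b6"]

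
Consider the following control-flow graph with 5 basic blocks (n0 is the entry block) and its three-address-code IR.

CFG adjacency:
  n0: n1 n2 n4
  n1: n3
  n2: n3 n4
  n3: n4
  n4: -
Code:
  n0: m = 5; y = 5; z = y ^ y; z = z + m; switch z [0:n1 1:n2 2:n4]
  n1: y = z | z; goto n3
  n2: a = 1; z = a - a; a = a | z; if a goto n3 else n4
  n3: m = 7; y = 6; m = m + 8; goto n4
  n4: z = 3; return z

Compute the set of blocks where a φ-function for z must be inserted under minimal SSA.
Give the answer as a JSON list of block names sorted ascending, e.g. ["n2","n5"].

Answer: ["n3", "n4"]

Analysis:
idom tree: n1←n0 n2←n0 n3←n0 n4←n0
Dom at joins:
  n3: preds {n1,n2}: {n0,n1} ∩ {n0,n2} = {n0}; idom=n0
  n4: preds {n0,n2,n3}: {n0} ∩ {n0,n2} ∩ {n0,n3} = {n0}; idom=n0

DF derivation:
  n3←n1: walk n1 to n0
  n3←n2: walk n2 to n0
  n4←n0: walk · to n0
  n4←n2: walk n2 to n0
  n4←n3: walk n3 to n0
  n0: DF=∅
  n1: DF={n3}
  n2: DF={n3,n4}
  n3: DF={n4}
  n4: DF=∅

φ for z: defs {n0,n2,n4}
  DF⁺ = {n3,n4}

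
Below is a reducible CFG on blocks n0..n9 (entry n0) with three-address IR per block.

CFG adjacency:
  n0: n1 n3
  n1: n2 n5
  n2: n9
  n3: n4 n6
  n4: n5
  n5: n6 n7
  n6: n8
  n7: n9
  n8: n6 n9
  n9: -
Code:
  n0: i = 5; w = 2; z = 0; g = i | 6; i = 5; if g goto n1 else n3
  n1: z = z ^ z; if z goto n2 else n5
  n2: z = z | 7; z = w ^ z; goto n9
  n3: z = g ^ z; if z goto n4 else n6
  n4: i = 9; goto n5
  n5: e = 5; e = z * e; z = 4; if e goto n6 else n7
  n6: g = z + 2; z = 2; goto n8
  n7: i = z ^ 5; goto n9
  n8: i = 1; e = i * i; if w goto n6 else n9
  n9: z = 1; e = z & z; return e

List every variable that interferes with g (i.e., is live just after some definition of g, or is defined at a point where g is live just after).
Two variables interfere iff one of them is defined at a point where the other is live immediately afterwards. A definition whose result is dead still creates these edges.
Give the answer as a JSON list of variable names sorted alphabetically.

def/use:
  n0: def={g,i,w,z} ue=∅
  n1: def={z} ue={z}
  n2: def={z} ue={w,z}
  n3: def={z} ue={g,z}
  n4: def={i} ue=∅
  n5: def={e,z} ue={z}
  n6: def={g,z} ue={z}
  n7: def={i} ue={z}
  n8: def={e,i} ue={w}
  n9: def={e,z} ue=∅

Live sets:
  n0 li=∅ lo={g,w,z}
  n1 li={w,z} lo={w,z}
  n2 li={w,z} lo=∅
  n3 li={g,w,z} lo={w,z}
  n4 li={w,z} lo={w,z}
  n5 li={w,z} lo={w,z}
  n6 li={w,z} lo={w,z}
  n7 li={z} lo=∅
  n8 li={w,z} lo={w,z}
  n9 li=∅ lo=∅

Conflict graph:
  e↔{w,z}
  g↔{i,w,z}
  i↔{g,w,z}
  w↔{e,g,i,z}
  z↔{e,g,i,w}

N(g) = ["i", "w", "z"]

Answer: ["i", "w", "z"]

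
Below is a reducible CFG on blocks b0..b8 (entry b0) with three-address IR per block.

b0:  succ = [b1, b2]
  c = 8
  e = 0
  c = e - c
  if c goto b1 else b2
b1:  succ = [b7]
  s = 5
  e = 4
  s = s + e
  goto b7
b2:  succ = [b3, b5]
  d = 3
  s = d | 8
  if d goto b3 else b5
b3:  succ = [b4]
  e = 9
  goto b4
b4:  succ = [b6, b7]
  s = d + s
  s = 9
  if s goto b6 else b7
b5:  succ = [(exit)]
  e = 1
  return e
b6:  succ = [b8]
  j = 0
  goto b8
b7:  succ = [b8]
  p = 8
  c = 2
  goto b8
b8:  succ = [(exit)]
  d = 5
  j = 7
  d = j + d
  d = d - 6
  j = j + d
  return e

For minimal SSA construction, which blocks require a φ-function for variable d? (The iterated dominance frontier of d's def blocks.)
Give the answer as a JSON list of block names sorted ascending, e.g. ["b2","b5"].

idom tree: b1←b0 b2←b0 b3←b2 b4←b3 b5←b2 b6←b4 b7←b0 b8←b0
Dom at joins:
  b7: preds {b1,b4}: {b0,b1} ∩ {b0,b2,b3,b4} = {b0}; idom=b0
  b8: preds {b6,b7}: {b0,b2,b3,b4,b6} ∩ {b0,b7} = {b0}; idom=b0

DF derivation:
  join b7 pred b1: b1 stop@b0
  join b7 pred b4: b4→b3→b2 stop@b0
  join b8 pred b6: b6→b4→b3→b2 stop@b0
  join b8 pred b7: b7 stop@b0
  b0: DF=∅
  b1: DF={b7}
  b2: DF={b7,b8}
  b3: DF={b7,b8}
  b4: DF={b7,b8}
  b5: DF=∅
  b6: DF={b8}
  b7: DF={b8}
  b8: DF=∅

φ for d: defs {b2,b8}
  DF⁺ = {b7,b8}

Answer: ["b7", "b8"]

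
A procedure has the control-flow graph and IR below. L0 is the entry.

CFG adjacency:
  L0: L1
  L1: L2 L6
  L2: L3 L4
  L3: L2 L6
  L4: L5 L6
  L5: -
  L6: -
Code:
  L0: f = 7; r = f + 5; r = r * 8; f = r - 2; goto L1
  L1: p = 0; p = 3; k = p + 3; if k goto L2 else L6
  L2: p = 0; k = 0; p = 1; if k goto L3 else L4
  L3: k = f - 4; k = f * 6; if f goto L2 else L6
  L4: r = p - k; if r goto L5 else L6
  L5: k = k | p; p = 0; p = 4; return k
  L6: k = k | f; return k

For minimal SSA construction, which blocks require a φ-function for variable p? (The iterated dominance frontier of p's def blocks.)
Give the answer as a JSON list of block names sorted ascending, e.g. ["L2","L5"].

Answer: ["L2", "L6"]

Working:
idom tree: L1←L0 L2←L1 L3←L2 L4←L2 L5←L4 L6←L1
Dom∩ at merges:
  L2: preds {L1,L3}: {L0,L1} ∩ {L0,L1,L2,L3} = {L0,L1}; idom=L1
  L6: preds {L1,L3,L4}: {L0,L1} ∩ {L0,L1,L2,L3} ∩ {L0,L1,L2,L4} = {L0,L1}; idom=L1

Frontier:
  join L2 pred L1: · stop@L1
  join L2 pred L3: L3→L2 stop@L1
  join L6 pred L1: · stop@L1
  join L6 pred L3: L3→L2 stop@L1
  join L6 pred L4: L4→L2 stop@L1
  DF(L0)=∅
  DF(L1)=∅
  DF(L2)={L2,L6}
  DF(L3)={L2,L6}
  DF(L4)={L6}
  DF(L5)=∅
  DF(L6)=∅

φ for p: defs {L1,L2,L5}
  DF⁺ = {L2,L6}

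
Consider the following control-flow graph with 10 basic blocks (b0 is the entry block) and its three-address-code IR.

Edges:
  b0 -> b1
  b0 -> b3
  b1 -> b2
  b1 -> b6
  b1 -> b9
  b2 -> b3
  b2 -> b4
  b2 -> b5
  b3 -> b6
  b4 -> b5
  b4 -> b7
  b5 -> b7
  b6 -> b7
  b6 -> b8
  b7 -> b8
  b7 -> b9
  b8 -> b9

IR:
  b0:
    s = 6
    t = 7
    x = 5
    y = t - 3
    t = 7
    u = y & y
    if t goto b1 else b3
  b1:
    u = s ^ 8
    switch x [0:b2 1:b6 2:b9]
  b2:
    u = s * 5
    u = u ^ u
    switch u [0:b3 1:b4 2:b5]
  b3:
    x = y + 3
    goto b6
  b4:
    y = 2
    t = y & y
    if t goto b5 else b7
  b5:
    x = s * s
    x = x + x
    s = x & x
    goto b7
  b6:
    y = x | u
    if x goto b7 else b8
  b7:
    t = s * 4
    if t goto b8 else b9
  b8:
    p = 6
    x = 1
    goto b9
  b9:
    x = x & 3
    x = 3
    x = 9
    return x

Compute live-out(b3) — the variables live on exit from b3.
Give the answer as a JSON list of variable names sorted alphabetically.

Answer: ["s", "u", "x"]

Working:
Block summaries:
  b0: def={s,t,u,x,y} ue=∅
  b1: def={u} ue={s,x}
  b2: def={u} ue={s}
  b3: def={x} ue={y}
  b4: def={t,y} ue=∅
  b5: def={s,x} ue={s}
  b6: def={y} ue={u,x}
  b7: def={t} ue={s}
  b8: def={p,x} ue=∅
  b9: def={x} ue={x}

Live sets:
  b0: in=∅ out={s,u,x,y}
  b1: in={s,x,y} out={s,u,x,y}
  b2: in={s,x,y} out={s,u,x,y}
  b3: in={s,u,y} out={s,u,x}
  b4: in={s,x} out={s,x}
  b5: in={s} out={s,x}
  b6: in={s,u,x} out={s,x}
  b7: in={s,x} out={x}
  b8: in=∅ out={x}
  b9: in={x} out=∅

live-out(b3) = ["s", "u", "x"]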